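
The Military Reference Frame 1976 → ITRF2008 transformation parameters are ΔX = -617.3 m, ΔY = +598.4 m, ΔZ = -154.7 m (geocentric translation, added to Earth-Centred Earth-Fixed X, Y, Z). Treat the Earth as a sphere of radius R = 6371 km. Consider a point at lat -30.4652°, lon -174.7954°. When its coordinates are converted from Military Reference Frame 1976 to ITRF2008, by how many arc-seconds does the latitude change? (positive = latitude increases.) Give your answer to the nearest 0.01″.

Δφ = 4.88″

sin φ = -0.507015, cos φ = 0.861937, sin λ = -0.090713, cos λ = -0.995877.
North component: ΔN = −sin φ cos λ·ΔX − sin φ sin λ·ΔY + cos φ·ΔZ = −(-0.507015)(-0.995877)(-617.3) − (-0.507015)(-0.090713)(598.4) + (0.861937)(-154.7) = 150.83 m.
1° of latitude spans πR/180 = 111195 m, so Δφ = 150.83 / 111195 × 3600 = 4.883″.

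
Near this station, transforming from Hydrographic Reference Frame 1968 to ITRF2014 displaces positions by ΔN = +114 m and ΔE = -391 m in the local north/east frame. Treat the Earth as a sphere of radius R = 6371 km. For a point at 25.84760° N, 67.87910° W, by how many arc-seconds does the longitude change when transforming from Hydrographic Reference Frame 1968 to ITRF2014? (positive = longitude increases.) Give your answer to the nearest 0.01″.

Δλ = -14.07″

At latitude 25.84760°, cos φ = 0.899957.
One radian of longitude at latitude φ spans R cos φ, so Δλ = ΔE / (R cos φ) = -391.0 / (6371000 × 0.899957) = -6.8194e-05 rad = -14.066″.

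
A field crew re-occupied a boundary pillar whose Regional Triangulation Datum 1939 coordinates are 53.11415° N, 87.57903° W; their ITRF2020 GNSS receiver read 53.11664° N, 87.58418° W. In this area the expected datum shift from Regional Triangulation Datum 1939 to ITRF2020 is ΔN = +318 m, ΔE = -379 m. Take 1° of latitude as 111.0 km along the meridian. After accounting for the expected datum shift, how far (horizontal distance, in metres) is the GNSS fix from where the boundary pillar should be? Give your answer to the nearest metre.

55 m

Observed coordinate differences: Δφ = +0.00249°, Δλ = -0.00515°.
Converting to metres (1° lat = 111000 m, cos φ = 0.600223): observed ΔN = 276.4 m, observed ΔE = -343.1 m.
Subtracting the expected shift leaves a residual of 276.4 − (318) = -41.6 m north and -343.1 − (-379) = 35.9 m east.
Residual distance = √((-41.6)² + 35.9²) = 54.9 m.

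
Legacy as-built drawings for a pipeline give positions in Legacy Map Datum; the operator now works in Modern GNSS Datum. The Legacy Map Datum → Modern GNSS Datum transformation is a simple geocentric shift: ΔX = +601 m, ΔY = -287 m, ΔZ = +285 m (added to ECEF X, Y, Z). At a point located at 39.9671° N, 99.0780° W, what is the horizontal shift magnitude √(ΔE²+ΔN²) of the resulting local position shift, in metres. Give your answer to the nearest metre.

646 m

At φ = 39.9671°, λ = -99.0780°: sin φ = 0.642348, cos φ = 0.766413, sin λ = -0.987474, cos λ = -0.157779.
ΔE = −sin λ·ΔX + cos λ·ΔY = −(-0.987474)·(601) + (-0.157779)·(-287) = 638.75 m.
ΔN = −sin φ cos λ·ΔX − sin φ sin λ·ΔY + cos φ·ΔZ = −(0.642348)(-0.157779)(601) − (0.642348)(-0.987474)(-287) + (0.766413)(285) = 97.29 m.
Horizontal magnitude = √(ΔE² + ΔN²) = √(638.75² + 97.29²) = 646.12 m.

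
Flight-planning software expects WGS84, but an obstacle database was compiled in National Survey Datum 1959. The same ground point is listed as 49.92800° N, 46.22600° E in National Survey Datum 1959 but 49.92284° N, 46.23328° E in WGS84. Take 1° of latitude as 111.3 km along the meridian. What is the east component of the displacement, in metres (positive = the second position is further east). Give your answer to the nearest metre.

Δφ = 49.92284° − 49.92800° = -0.00516°; Δλ = 46.23328° − 46.22600° = +0.00728°.
ΔN = Δφ × 111300 = -574.3 m; ΔE = Δλ × 111300 × cos(49.92800°) = +0.00728 × 111300 × 0.643750 = 521.6 m.

ΔE = 522 m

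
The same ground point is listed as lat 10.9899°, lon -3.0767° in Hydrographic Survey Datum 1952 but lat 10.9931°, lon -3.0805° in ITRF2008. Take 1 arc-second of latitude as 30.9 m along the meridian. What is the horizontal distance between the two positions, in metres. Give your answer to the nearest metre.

Δφ = 10.9931° − 10.9899° = +0.0032°; Δλ = -3.0805° − -3.0767° = -0.0038°.
1° of latitude = 3600 × 30.90 = 111240 m.
ΔN = Δφ × 111240 = 356.0 m; ΔE = Δλ × 111240 × cos(10.9899°) = -0.0038 × 111240 × 0.981661 = -415.0 m.
Distance = √(ΔE² + ΔN²) = √((-415.0)² + 356.0²) = 546.7 m.

547 m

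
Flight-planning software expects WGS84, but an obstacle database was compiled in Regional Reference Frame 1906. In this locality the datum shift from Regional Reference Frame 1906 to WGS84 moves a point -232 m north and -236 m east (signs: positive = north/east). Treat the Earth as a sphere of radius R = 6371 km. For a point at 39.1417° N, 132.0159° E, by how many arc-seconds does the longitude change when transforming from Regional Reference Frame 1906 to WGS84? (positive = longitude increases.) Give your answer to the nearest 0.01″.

Δλ = -9.85″

At latitude 39.1417°, cos φ = 0.775587.
One radian of longitude at latitude φ spans R cos φ, so Δλ = ΔE / (R cos φ) = -236.0 / (6371000 × 0.775587) = -4.7761e-05 rad = -9.851″.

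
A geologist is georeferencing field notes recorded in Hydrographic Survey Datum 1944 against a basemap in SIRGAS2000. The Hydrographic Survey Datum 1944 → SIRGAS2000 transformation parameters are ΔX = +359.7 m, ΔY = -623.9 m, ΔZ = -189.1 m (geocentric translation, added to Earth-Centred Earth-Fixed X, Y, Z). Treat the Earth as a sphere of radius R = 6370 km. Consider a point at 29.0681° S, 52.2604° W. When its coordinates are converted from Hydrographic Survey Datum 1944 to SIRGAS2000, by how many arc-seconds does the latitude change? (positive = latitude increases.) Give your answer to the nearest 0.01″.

Δφ = 5.87″

sin φ = -0.485849, cos φ = 0.874043, sin λ = -0.790801, cos λ = 0.612074.
North component: ΔN = −sin φ cos λ·ΔX − sin φ sin λ·ΔY + cos φ·ΔZ = −(-0.485849)(0.612074)(359.7) − (-0.485849)(-0.790801)(-623.9) + (0.874043)(-189.1) = 181.39 m.
1° of latitude spans πR/180 = 111177 m, so Δφ = 181.39 / 111177 × 3600 = 5.874″.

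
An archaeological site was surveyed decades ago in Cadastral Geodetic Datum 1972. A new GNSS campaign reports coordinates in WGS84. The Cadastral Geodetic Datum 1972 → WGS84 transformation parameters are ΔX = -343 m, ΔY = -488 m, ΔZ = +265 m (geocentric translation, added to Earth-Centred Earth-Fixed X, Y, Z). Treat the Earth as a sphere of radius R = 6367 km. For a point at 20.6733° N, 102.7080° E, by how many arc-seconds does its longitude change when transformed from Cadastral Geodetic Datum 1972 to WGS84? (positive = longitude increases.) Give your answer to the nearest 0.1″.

Δλ = 15.3″

sin φ = 0.353039, cos φ = 0.935609, sin λ = 0.975504, cos λ = -0.219982.
East component: ΔE = −sin λ·ΔX + cos λ·ΔY = −(0.975504)(-343) + (-0.219982)(-488) = 441.95 m.
1° of latitude spans πR/180 = 111125 m; at latitude φ, 1° of longitude spans that × cos φ = 103969.6 m, so Δλ = 441.95 / 103969.6 × 3600 = 15.303″.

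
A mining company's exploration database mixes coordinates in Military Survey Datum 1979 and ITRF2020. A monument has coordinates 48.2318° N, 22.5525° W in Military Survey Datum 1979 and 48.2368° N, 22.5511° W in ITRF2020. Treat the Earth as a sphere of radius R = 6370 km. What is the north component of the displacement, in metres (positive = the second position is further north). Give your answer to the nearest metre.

ΔN = 556 m

Δφ = 48.2368° − 48.2318° = +0.0050°; Δλ = -22.5511° − -22.5525° = +0.0014°.
1° along a meridian = πR/180 = 111177 m.
ΔN = Δφ × 111177 = 555.9 m; ΔE = Δλ × 111177 × cos(48.2318°) = +0.0014 × 111177 × 0.666119 = 103.7 m.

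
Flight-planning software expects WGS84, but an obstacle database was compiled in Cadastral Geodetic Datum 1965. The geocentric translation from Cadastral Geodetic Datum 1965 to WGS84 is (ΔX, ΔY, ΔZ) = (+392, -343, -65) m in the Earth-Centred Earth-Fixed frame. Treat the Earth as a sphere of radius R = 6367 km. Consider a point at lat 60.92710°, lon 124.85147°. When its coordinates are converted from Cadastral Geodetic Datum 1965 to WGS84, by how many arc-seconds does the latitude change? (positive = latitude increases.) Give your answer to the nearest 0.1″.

Δφ = 13.3″

sin φ = 0.874002, cos φ = 0.485922, sin λ = 0.820636, cos λ = -0.571451.
North component: ΔN = −sin φ cos λ·ΔX − sin φ sin λ·ΔY + cos φ·ΔZ = −(0.874002)(-0.571451)(392) − (0.874002)(0.820636)(-343) + (0.485922)(-65) = 410.21 m.
1° of latitude spans πR/180 = 111125 m, so Δφ = 410.21 / 111125 × 3600 = 13.289″.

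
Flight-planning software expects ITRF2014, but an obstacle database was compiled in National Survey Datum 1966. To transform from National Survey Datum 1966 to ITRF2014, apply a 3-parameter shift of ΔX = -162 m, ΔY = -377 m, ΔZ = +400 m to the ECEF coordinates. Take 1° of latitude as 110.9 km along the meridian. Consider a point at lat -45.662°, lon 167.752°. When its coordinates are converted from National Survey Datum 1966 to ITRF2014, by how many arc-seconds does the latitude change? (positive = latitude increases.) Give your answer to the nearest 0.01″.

sin φ = -0.715229, cos φ = 0.698890, sin λ = 0.212144, cos λ = -0.977239.
North component: ΔN = −sin φ cos λ·ΔX − sin φ sin λ·ΔY + cos φ·ΔZ = −(-0.715229)(-0.977239)(-162) − (-0.715229)(0.212144)(-377) + (0.698890)(400) = 335.58 m.
1° of latitude spans 110900 m, so Δφ = 335.58 / 110900 × 3600 = 10.894″.

Δφ = 10.89″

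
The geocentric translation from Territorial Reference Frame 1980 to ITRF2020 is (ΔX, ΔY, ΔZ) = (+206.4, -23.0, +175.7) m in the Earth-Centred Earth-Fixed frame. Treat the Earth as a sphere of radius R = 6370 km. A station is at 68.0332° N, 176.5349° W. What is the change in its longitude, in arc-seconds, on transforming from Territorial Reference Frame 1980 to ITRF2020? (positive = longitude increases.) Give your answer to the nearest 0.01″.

Δλ = 3.07″

sin φ = 0.927401, cos φ = 0.374069, sin λ = -0.060441, cos λ = -0.998172.
East component: ΔE = −sin λ·ΔX + cos λ·ΔY = −(-0.060441)(206.4) + (-0.998172)(-23.0) = 35.43 m.
1° of latitude spans πR/180 = 111177 m; at latitude φ, 1° of longitude spans that × cos φ = 41588.1 m, so Δλ = 35.43 / 41588.1 × 3600 = 3.067″.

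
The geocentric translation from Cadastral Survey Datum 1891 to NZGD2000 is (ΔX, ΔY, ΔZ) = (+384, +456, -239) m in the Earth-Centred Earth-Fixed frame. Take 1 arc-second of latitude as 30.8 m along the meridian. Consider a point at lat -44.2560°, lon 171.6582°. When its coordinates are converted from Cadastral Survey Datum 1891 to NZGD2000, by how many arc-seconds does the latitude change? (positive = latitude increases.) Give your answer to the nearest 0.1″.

Δφ = -12.7″

sin φ = -0.697865, cos φ = 0.716229, sin λ = 0.145078, cos λ = -0.989420.
North component: ΔN = −sin φ cos λ·ΔX − sin φ sin λ·ΔY + cos φ·ΔZ = −(-0.697865)(-0.989420)(384) − (-0.697865)(0.145078)(456) + (0.716229)(-239) = -390.16 m.
1° of latitude spans 3600 × 30.80 = 110880 m, so Δφ = -390.16 / 110880 × 3600 = -12.667″.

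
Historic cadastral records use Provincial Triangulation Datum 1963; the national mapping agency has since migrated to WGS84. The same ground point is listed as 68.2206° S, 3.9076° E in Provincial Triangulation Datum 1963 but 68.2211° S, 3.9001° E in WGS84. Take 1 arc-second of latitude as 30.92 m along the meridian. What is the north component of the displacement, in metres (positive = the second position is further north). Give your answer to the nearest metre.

ΔN = -56 m

Δφ = -68.2211° − -68.2206° = -0.0005°; Δλ = 3.9001° − 3.9076° = -0.0075°.
1° of latitude = 3600 × 30.92 = 111312 m.
ΔN = Δφ × 111312 = -55.7 m; ΔE = Δλ × 111312 × cos(-68.2206°) = -0.0075 × 111312 × 0.371034 = -309.8 m.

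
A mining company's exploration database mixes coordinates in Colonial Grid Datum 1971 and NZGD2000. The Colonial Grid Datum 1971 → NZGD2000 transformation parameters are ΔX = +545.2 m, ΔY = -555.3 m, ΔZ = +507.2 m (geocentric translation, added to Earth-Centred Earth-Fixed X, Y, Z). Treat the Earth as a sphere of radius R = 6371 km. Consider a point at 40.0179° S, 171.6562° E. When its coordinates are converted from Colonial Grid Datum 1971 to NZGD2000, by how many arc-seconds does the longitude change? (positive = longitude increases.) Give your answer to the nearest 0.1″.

Δλ = 19.9″

sin φ = -0.643027, cos φ = 0.765844, sin λ = 0.145113, cos λ = -0.989415.
East component: ΔE = −sin λ·ΔX + cos λ·ΔY = −(0.145113)(545.2) + (-0.989415)(-555.3) = 470.31 m.
1° of latitude spans πR/180 = 111195 m; at latitude φ, 1° of longitude spans that × cos φ = 85157.9 m, so Δλ = 470.31 / 85157.9 × 3600 = 19.882″.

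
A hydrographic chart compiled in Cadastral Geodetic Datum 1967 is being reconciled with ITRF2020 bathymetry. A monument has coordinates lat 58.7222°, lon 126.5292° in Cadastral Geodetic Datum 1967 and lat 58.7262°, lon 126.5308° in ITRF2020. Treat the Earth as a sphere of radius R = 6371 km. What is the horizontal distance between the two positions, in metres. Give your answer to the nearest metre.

454 m

Δφ = 58.7262° − 58.7222° = +0.0040°; Δλ = 126.5308° − 126.5292° = +0.0016°.
1° along a meridian = πR/180 = 111195 m.
ΔN = Δφ × 111195 = 444.8 m; ΔE = Δλ × 111195 × cos(58.7222°) = +0.0016 × 111195 × 0.519188 = 92.4 m.
Distance = √(ΔE² + ΔN²) = √(92.4² + 444.8²) = 454.3 m.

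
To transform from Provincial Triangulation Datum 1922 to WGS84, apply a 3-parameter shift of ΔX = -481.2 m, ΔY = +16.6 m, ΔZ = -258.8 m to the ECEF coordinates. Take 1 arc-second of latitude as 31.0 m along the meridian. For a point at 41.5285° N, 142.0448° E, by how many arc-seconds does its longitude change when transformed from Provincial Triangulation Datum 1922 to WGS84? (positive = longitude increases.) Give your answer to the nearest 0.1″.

sin φ = 0.662993, cos φ = 0.748626, sin λ = 0.615045, cos λ = -0.788492.
East component: ΔE = −sin λ·ΔX + cos λ·ΔY = −(0.615045)(-481.2) + (-0.788492)(16.6) = 282.87 m.
1° of latitude spans 3600 × 31.00 = 111600 m; at latitude φ, 1° of longitude spans that × cos φ = 83546.7 m, so Δλ = 282.87 / 83546.7 × 3600 = 12.189″.

Δλ = 12.2″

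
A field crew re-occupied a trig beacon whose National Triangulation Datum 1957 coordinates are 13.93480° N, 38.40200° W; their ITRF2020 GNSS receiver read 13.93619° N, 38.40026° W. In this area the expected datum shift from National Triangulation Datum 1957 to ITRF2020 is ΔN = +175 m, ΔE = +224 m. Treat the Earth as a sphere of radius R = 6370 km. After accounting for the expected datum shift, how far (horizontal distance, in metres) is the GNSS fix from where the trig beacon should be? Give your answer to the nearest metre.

Observed coordinate differences: Δφ = +0.00139°, Δλ = +0.00174°.
Converting to metres (1° lat = 111177 m, cos φ = 0.970570): observed ΔN = 154.5 m, observed ΔE = 187.8 m.
Subtracting the expected shift leaves a residual of 154.5 − (175) = -20.5 m north and 187.8 − (224) = -36.2 m east.
Residual distance = √((-20.5)² + (-36.2)²) = 41.6 m.

42 m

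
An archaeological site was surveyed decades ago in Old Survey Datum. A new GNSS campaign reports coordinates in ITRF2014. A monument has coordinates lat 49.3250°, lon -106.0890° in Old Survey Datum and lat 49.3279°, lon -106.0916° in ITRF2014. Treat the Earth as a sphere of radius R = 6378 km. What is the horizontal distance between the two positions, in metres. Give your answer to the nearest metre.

374 m

Δφ = 49.3279° − 49.3250° = +0.0029°; Δλ = -106.0916° − -106.0890° = -0.0026°.
1° along a meridian = πR/180 = 111317 m.
ΔN = Δφ × 111317 = 322.8 m; ΔE = Δλ × 111317 × cos(49.3250°) = -0.0026 × 111317 × 0.651768 = -188.6 m.
Distance = √(ΔE² + ΔN²) = √((-188.6)² + 322.8²) = 373.9 m.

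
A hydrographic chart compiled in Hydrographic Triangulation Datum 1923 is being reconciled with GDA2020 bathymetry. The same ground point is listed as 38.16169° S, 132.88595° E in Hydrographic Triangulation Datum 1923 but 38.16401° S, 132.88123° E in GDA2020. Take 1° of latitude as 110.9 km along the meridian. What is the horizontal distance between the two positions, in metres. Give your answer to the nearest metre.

Δφ = -38.16401° − -38.16169° = -0.00232°; Δλ = 132.88123° − 132.88595° = -0.00472°.
ΔN = Δφ × 110900 = -257.3 m; ΔE = Δλ × 110900 × cos(-38.16169°) = -0.00472 × 110900 × 0.786270 = -411.6 m.
Distance = √(ΔE² + ΔN²) = √((-411.6)² + (-257.3)²) = 485.4 m.

485 m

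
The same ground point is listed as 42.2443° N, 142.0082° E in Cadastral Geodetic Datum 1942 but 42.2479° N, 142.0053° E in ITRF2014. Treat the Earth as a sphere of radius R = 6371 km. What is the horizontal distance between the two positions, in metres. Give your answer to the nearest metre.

466 m

Δφ = 42.2479° − 42.2443° = +0.0036°; Δλ = 142.0053° − 142.0082° = -0.0029°.
1° along a meridian = πR/180 = 111195 m.
ΔN = Δφ × 111195 = 400.3 m; ΔE = Δλ × 111195 × cos(42.2443°) = -0.0029 × 111195 × 0.740285 = -238.7 m.
Distance = √(ΔE² + ΔN²) = √((-238.7)² + 400.3²) = 466.1 m.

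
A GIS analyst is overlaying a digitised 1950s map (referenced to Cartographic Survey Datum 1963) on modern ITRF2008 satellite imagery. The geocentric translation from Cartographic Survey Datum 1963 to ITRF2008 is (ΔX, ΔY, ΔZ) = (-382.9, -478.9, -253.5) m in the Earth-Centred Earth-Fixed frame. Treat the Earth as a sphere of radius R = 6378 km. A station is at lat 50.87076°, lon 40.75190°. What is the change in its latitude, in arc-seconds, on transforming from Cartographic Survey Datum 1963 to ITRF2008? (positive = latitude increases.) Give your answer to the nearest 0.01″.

Δφ = 9.95″

sin φ = 0.775724, cos φ = 0.631072, sin λ = 0.652785, cos λ = 0.757543.
North component: ΔN = −sin φ cos λ·ΔX − sin φ sin λ·ΔY + cos φ·ΔZ = −(0.775724)(0.757543)(-382.9) − (0.775724)(0.652785)(-478.9) + (0.631072)(-253.5) = 307.54 m.
1° of latitude spans πR/180 = 111317 m, so Δφ = 307.54 / 111317 × 3600 = 9.946″.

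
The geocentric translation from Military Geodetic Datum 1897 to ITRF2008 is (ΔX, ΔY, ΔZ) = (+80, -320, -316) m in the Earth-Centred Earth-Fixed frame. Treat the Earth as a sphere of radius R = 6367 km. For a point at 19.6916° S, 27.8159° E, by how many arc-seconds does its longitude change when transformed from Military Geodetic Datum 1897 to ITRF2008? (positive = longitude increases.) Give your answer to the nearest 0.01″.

Δλ = -11.02″

sin φ = -0.336957, cos φ = 0.941520, sin λ = 0.466632, cos λ = 0.884452.
East component: ΔE = −sin λ·ΔX + cos λ·ΔY = −(0.466632)(80) + (0.884452)(-320) = -320.36 m.
1° of latitude spans πR/180 = 111125 m; at latitude φ, 1° of longitude spans that × cos φ = 104626.5 m, so Δλ = -320.36 / 104626.5 × 3600 = -11.023″.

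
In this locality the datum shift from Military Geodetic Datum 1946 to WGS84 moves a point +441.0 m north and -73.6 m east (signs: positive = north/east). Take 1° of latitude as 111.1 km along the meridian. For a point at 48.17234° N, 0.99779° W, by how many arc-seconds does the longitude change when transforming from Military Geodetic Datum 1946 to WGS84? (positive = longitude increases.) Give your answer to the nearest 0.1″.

At latitude 48.17234°, cos φ = 0.666892.
1° of longitude at this latitude = 111.1 × cos φ = 74.09 km, so Δλ = -73.6 / 74091.7 = -0.0009934° = -3.576″.

Δλ = -3.6″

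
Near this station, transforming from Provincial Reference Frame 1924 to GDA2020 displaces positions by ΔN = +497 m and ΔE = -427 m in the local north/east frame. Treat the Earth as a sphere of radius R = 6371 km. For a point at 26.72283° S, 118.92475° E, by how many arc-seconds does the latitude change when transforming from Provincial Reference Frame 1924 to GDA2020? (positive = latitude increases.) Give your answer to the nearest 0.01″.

Δφ = 16.09″

On a sphere of radius R, 1 rad of latitude = R, so Δφ = ΔN / R = 497.0 / 6371000 = 7.8010e-05 rad = 16.091″.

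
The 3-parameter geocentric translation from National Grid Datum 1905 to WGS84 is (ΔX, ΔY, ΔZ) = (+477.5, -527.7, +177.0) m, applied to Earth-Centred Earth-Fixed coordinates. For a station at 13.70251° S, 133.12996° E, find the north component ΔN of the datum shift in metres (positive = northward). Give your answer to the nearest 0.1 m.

ΔN = 3.4 m

At φ = -13.70251°, λ = 133.12996°: sin φ = -0.236881, cos φ = 0.971539, sin λ = 0.729805, cos λ = -0.683655.
ΔN = −sin φ cos λ·ΔX − sin φ sin λ·ΔY + cos φ·ΔZ = −(-0.236881)(-0.683655)(477.5) − (-0.236881)(0.729805)(-527.7) + (0.971539)(177.0) = 3.41 m.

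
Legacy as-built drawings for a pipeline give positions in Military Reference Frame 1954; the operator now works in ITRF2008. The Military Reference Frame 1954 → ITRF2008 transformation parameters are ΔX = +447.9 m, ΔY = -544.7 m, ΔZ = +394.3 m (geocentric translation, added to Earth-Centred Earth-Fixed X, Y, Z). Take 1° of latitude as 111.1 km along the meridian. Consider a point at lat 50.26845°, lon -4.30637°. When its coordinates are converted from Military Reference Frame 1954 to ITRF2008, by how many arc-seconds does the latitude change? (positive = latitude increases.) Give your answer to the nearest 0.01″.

Δφ = -3.98″

sin φ = 0.769048, cos φ = 0.639191, sin λ = -0.075090, cos λ = 0.997177.
North component: ΔN = −sin φ cos λ·ΔX − sin φ sin λ·ΔY + cos φ·ΔZ = −(0.769048)(0.997177)(447.9) − (0.769048)(-0.075090)(-544.7) + (0.639191)(394.3) = -122.91 m.
1° of latitude spans 111100 m, so Δφ = -122.91 / 111100 × 3600 = -3.983″.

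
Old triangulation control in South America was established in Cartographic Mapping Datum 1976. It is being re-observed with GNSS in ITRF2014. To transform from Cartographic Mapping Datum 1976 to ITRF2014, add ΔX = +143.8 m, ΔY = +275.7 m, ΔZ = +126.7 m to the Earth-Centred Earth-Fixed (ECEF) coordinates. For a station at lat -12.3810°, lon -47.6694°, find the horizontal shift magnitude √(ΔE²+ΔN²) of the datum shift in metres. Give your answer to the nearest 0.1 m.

308.9 m

At φ = -12.3810°, λ = -47.6694°: sin φ = -0.214411, cos φ = 0.976743, sin λ = -0.739272, cos λ = 0.673407.
ΔE = −sin λ·ΔX + cos λ·ΔY = −(-0.739272)·(143.8) + (0.673407)·(275.7) = 291.97 m.
ΔN = −sin φ cos λ·ΔX − sin φ sin λ·ΔY + cos φ·ΔZ = −(-0.214411)(0.673407)(143.8) − (-0.214411)(-0.739272)(275.7) + (0.976743)(126.7) = 100.82 m.
Horizontal magnitude = √(ΔE² + ΔN²) = √(291.97² + 100.82²) = 308.88 m.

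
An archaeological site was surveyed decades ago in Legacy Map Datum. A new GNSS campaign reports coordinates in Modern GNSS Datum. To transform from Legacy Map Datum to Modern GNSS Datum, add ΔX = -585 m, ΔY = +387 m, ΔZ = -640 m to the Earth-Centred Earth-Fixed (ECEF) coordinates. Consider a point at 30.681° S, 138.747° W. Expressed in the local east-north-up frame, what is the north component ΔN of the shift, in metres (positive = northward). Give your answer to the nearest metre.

The local north axis is (−sin φ cos λ, −sin φ sin λ, cos φ), giving ΔN = 224.414 − 130.209 − 550.414 = -456.21 m.

ΔN = -456 m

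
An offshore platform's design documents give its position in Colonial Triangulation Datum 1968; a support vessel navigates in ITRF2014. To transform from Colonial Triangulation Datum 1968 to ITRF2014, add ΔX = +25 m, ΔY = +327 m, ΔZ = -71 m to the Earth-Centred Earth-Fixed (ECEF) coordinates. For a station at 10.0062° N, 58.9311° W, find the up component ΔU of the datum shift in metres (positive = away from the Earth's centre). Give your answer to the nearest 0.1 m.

ΔU = -275.5 m

The local up (radial) axis is (cos φ cos λ, cos φ sin λ, sin φ), giving ΔU = 12.705 − 275.831 − 12.337 = -275.46 m.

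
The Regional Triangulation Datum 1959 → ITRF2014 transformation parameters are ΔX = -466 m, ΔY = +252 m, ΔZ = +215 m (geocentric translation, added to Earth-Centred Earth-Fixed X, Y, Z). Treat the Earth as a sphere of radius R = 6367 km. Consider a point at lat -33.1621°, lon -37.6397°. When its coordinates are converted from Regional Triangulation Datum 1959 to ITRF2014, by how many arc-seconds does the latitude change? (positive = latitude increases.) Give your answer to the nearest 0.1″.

sin φ = -0.547010, cos φ = 0.837126, sin λ = -0.610694, cos λ = 0.791867.
North component: ΔN = −sin φ cos λ·ΔX − sin φ sin λ·ΔY + cos φ·ΔZ = −(-0.547010)(0.791867)(-466) − (-0.547010)(-0.610694)(252) + (0.837126)(215) = -106.05 m.
1° of latitude spans πR/180 = 111125 m, so Δφ = -106.05 / 111125 × 3600 = -3.436″.

Δφ = -3.4″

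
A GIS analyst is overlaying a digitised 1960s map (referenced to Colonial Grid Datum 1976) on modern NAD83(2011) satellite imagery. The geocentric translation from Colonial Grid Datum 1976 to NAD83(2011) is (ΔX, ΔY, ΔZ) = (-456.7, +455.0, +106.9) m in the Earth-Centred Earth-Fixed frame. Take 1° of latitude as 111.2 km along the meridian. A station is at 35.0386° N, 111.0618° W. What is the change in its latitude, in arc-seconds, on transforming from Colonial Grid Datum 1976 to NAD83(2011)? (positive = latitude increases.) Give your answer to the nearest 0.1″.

sin φ = 0.574128, cos φ = 0.818765, sin λ = -0.933193, cos λ = -0.359375.
North component: ΔN = −sin φ cos λ·ΔX − sin φ sin λ·ΔY + cos φ·ΔZ = −(0.574128)(-0.359375)(-456.7) − (0.574128)(-0.933193)(455.0) + (0.818765)(106.9) = 237.07 m.
1° of latitude spans 111200 m, so Δφ = 237.07 / 111200 × 3600 = 7.675″.

Δφ = 7.7″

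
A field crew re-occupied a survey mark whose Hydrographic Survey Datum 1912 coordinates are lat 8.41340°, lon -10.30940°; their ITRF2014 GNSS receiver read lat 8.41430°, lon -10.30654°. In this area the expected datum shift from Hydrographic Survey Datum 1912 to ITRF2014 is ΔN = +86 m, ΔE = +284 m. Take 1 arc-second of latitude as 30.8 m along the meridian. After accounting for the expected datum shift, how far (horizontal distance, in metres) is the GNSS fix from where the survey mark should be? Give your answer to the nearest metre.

33 m

Observed coordinate differences: Δφ = +0.00090°, Δλ = +0.00286°.
Converting to metres (1° lat = 110880 m, cos φ = 0.989238): observed ΔN = 99.8 m, observed ΔE = 313.7 m.
Subtracting the expected shift leaves a residual of 99.8 − (86) = 13.8 m north and 313.7 − (284) = 29.7 m east.
Residual distance = √(13.8² + 29.7²) = 32.7 m.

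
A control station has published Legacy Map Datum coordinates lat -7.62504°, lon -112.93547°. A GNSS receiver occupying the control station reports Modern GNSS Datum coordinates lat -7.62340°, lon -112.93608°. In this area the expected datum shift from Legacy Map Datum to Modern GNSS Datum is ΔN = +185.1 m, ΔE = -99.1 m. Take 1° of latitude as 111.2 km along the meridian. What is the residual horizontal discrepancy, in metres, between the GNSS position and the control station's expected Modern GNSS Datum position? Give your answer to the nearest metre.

32 m

Observed coordinate differences: Δφ = +0.00164°, Δλ = -0.00061°.
Converting to metres (1° lat = 111200 m, cos φ = 0.991158): observed ΔN = 182.4 m, observed ΔE = -67.2 m.
Subtracting the expected shift leaves a residual of 182.4 − (185.1) = -2.7 m north and -67.2 − (-99.1) = 31.9 m east.
Residual distance = √((-2.7)² + 31.9²) = 32.0 m.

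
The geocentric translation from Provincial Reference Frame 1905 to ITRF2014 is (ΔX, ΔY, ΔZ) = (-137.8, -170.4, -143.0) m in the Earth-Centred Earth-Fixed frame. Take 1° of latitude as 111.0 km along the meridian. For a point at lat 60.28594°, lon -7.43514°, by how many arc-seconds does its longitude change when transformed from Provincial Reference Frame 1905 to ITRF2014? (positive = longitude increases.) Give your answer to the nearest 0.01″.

sin φ = 0.868510, cos φ = 0.495672, sin λ = -0.129404, cos λ = 0.991592.
East component: ΔE = −sin λ·ΔX + cos λ·ΔY = −(-0.129404)(-137.8) + (0.991592)(-170.4) = -186.80 m.
1° of latitude spans 111000 m; at latitude φ, 1° of longitude spans that × cos φ = 55019.6 m, so Δλ = -186.80 / 55019.6 × 3600 = -12.223″.

Δλ = -12.22″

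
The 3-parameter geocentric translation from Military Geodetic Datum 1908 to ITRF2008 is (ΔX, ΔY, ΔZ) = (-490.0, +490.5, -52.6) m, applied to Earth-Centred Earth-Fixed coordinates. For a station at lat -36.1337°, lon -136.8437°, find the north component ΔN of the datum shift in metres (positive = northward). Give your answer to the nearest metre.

ΔN = -30 m

The local north axis is (−sin φ cos λ, −sin φ sin λ, cos φ), giving ΔN = 210.778 − 197.833 − 42.482 = -29.54 m.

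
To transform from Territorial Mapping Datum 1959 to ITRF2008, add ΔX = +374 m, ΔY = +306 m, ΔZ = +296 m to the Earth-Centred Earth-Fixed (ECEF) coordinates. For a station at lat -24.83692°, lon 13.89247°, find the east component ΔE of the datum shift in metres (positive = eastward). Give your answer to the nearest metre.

ΔE = 207 m

At φ = -24.83692°, λ = 13.89247°: sin φ = -0.420037, cos φ = 0.907507, sin λ = 0.240100, cos λ = 0.970748.
ΔE = −sin λ·ΔX + cos λ·ΔY = −(0.240100)·(374) + (0.970748)·(306) = 207.25 m.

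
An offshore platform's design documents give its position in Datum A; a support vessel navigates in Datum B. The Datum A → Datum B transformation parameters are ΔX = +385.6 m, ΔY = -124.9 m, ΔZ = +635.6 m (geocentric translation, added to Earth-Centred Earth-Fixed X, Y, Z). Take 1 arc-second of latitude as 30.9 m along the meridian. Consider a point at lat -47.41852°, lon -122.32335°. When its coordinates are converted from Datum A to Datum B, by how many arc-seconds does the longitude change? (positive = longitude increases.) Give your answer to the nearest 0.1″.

Δλ = 18.8″

sin φ = -0.736316, cos φ = 0.676638, sin λ = -0.845044, cos λ = -0.534697.
East component: ΔE = −sin λ·ΔX + cos λ·ΔY = −(-0.845044)(385.6) + (-0.534697)(-124.9) = 392.63 m.
1° of latitude spans 3600 × 30.90 = 111240 m; at latitude φ, 1° of longitude spans that × cos φ = 75269.2 m, so Δλ = 392.63 / 75269.2 × 3600 = 18.779″.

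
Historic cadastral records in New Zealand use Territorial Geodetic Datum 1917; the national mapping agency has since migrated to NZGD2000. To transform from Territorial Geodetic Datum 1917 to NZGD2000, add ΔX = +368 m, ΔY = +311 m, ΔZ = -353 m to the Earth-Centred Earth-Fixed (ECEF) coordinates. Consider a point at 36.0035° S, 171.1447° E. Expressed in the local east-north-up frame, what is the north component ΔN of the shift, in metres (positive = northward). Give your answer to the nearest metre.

ΔN = -471 m

The local north axis is (−sin φ cos λ, −sin φ sin λ, cos φ), giving ΔN = -213.745 + 28.143 − 285.570 = -471.17 m.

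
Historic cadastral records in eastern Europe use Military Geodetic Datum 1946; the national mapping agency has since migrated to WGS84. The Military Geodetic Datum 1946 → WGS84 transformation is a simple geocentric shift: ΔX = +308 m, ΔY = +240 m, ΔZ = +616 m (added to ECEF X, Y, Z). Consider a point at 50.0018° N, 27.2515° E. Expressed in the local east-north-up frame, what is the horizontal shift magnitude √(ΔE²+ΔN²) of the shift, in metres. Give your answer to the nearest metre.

The local east axis at (φ, λ) is (−sin λ, cos λ, 0), so ΔE = −sin(27.2515°)·308 + cos(27.2515°)·240 = 72.33 m.
The local north axis is (−sin φ cos λ, −sin φ sin λ, cos φ), giving ΔN = -209.759 − 84.187 + 395.942 = 102.00 m.
Horizontal magnitude = √(ΔE² + ΔN²) = √(72.33² + 102.00²) = 125.04 m.

125 m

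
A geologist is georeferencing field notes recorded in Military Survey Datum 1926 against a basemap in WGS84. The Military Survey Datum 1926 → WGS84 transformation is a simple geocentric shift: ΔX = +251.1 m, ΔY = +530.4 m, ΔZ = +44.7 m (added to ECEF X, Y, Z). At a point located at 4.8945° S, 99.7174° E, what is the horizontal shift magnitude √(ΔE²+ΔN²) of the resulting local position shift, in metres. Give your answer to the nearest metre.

The local east axis at (φ, λ) is (−sin λ, cos λ, 0), so ΔE = −sin(99.7174°)·251.1 + cos(99.7174°)·530.4 = -337.02 m.
The local north axis is (−sin φ cos λ, −sin φ sin λ, cos φ), giving ΔN = -3.616 + 44.605 + 44.537 = 85.53 m.
Horizontal magnitude = √(ΔE² + ΔN²) = √((-337.02)² + 85.53²) = 347.71 m.

348 m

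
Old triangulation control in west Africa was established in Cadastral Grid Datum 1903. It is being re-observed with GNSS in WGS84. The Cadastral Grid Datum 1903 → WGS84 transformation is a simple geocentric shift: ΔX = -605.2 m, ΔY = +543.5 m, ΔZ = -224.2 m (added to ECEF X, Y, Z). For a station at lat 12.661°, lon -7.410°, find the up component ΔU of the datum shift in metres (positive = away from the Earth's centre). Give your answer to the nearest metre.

The local up (radial) axis is (cos φ cos λ, cos φ sin λ, sin φ), giving ΔU = -585.553 − 68.390 − 49.141 = -703.08 m.

ΔU = -703 m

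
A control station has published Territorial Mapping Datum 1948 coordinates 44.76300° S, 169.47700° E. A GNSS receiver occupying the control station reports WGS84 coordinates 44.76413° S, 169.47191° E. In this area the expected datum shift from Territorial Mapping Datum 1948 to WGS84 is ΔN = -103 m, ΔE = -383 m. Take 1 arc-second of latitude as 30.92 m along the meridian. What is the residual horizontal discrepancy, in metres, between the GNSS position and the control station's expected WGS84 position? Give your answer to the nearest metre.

Observed coordinate differences: Δφ = -0.00113°, Δλ = -0.00509°.
Converting to metres (1° lat = 111312 m, cos φ = 0.710026): observed ΔN = -125.8 m, observed ΔE = -402.3 m.
Subtracting the expected shift leaves a residual of -125.8 − (-103) = -22.8 m north and -402.3 − (-383) = -19.3 m east.
Residual distance = √((-22.8)² + (-19.3)²) = 29.8 m.

30 m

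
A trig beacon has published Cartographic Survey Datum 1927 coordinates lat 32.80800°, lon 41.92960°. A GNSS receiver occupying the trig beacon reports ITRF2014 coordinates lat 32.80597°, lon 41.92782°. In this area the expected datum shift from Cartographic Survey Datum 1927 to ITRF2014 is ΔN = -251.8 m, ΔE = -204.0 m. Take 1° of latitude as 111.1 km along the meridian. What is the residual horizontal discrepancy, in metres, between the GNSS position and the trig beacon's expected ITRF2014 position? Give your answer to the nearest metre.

46 m

Observed coordinate differences: Δφ = -0.00203°, Δλ = -0.00178°.
Converting to metres (1° lat = 111100 m, cos φ = 0.840491): observed ΔN = -225.5 m, observed ΔE = -166.2 m.
Subtracting the expected shift leaves a residual of -225.5 − (-251.8) = 26.3 m north and -166.2 − (-204.0) = 37.8 m east.
Residual distance = √(26.3² + 37.8²) = 46.0 m.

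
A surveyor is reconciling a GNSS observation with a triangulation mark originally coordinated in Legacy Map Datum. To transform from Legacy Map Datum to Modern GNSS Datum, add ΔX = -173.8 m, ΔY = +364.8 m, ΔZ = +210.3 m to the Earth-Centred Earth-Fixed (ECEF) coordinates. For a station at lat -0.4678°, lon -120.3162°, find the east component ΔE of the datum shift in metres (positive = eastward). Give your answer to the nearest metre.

ΔE = -334 m

At φ = -0.4678°, λ = -120.3162°: sin φ = -0.008165, cos φ = 0.999967, sin λ = -0.863253, cos λ = -0.504772.
ΔE = −sin λ·ΔX + cos λ·ΔY = −(-0.863253)·(-173.8) + (-0.504772)·(364.8) = -334.17 m.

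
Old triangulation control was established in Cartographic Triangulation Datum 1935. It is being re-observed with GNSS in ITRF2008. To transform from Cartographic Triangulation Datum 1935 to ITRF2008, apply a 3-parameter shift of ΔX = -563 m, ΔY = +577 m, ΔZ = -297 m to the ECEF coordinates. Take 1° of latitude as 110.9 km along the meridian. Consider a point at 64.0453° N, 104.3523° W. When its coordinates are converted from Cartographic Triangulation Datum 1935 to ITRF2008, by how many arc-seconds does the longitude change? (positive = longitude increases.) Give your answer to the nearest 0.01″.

sin φ = 0.899140, cos φ = 0.437660, sin λ = -0.968790, cos λ = -0.247883.
East component: ΔE = −sin λ·ΔX + cos λ·ΔY = −(-0.968790)(-563) + (-0.247883)(577) = -688.46 m.
1° of latitude spans 110900 m; at latitude φ, 1° of longitude spans that × cos φ = 48536.5 m, so Δλ = -688.46 / 48536.5 × 3600 = -51.064″.

Δλ = -51.06″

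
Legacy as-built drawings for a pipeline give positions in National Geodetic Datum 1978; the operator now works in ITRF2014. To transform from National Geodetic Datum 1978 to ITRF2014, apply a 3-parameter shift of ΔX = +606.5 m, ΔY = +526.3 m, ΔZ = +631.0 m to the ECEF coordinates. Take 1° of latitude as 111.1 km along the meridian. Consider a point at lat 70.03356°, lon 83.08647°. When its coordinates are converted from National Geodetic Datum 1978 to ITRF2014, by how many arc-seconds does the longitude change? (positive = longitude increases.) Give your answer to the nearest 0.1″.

sin φ = 0.939893, cos φ = 0.341470, sin λ = 0.992729, cos λ = 0.120371.
East component: ΔE = −sin λ·ΔX + cos λ·ΔY = −(0.992729)(606.5) + (0.120371)(526.3) = -538.74 m.
1° of latitude spans 111100 m; at latitude φ, 1° of longitude spans that × cos φ = 37937.3 m, so Δλ = -538.74 / 37937.3 × 3600 = -51.123″.

Δλ = -51.1″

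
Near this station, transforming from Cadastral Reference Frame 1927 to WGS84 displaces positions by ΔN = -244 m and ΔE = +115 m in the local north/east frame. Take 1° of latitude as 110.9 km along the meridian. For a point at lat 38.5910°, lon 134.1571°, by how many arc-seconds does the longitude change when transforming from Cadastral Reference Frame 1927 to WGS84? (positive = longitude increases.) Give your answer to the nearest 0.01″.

Δλ = 4.78″

At latitude 38.5910°, cos φ = 0.781618.
1° of longitude at this latitude = 110.9 × cos φ = 86.68 km, so Δλ = 115.0 / 86681.5 = 0.0013267° = 4.776″.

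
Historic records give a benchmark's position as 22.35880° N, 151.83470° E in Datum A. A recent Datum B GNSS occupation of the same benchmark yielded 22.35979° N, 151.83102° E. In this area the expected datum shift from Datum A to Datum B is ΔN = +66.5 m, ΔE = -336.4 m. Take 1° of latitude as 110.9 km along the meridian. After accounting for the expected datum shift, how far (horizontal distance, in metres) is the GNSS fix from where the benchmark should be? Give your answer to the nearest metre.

60 m

Observed coordinate differences: Δφ = +0.00099°, Δλ = -0.00368°.
Converting to metres (1° lat = 110900 m, cos φ = 0.924820): observed ΔN = 109.8 m, observed ΔE = -377.4 m.
Subtracting the expected shift leaves a residual of 109.8 − (66.5) = 43.3 m north and -377.4 − (-336.4) = -41.0 m east.
Residual distance = √(43.3² + (-41.0)²) = 59.6 m.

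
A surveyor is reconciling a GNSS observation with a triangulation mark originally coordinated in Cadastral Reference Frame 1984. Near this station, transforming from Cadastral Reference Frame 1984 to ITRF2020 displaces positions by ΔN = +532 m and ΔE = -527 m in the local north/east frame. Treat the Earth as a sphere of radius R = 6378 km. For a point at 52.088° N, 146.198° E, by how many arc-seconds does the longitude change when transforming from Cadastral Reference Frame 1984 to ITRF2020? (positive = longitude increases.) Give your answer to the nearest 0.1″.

At latitude 52.088°, cos φ = 0.614450.
One radian of longitude at latitude φ spans R cos φ, so Δλ = ΔE / (R cos φ) = -527.0 / (6378000 × 0.614450) = -1.3447e-04 rad = -27.737″.

Δλ = -27.7″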